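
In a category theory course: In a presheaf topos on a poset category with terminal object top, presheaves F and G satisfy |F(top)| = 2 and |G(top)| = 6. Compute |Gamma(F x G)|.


Global sections of a presheaf on a poset with terminal top satisfy
Gamma(H) ~ H(top). Presheaves admit pointwise products, so
(F x G)(top) = F(top) x G(top) (Cartesian product).
|Gamma(F x G)| = |F(top)| * |G(top)| = 2 * 6 = 12.

12


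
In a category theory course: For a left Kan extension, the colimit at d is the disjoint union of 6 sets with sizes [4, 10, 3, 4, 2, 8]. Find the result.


Pointwise, the left Kan extension (Lan_F H)(d) is the colimit, indexed
by the comma category (F downarrow d), of H composed with the
projection (F downarrow d) -> C. Here that colimit is given
as a coproduct (disjoint union) of sets, so its cardinality is the
sum of the sizes of the summands.
Coproduct of sets with sizes: 4 + 10 + 3 + 4 + 2 + 8
= 31

31


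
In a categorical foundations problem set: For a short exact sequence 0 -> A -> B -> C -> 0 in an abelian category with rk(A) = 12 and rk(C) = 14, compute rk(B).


For a short exact sequence 0 -> A -> B -> C -> 0,
rank is additive: rank(B) = rank(A) + rank(C).
rank(B) = 12 + 14 = 26

26


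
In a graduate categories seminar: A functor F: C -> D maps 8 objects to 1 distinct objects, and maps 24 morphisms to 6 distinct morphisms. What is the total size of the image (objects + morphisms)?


The image of F consists of distinct objects and distinct morphisms.
|Im(F)| on objects = 1
|Im(F)| on morphisms = 6
Total image cardinality = 1 + 6 = 7

7


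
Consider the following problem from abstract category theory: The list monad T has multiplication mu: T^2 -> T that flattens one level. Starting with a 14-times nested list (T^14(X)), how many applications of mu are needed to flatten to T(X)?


Each application of mu: T^2 -> T removes one layer of nesting.
Starting at depth 14 (i.e., T^14(X)), we need to reach T(X).
Number of mu applications = 14 - 1 = 13

13


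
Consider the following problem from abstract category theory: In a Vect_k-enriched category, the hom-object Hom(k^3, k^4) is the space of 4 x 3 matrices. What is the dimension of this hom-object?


In Vect-enriched categories, Hom(k^n, k^m) is the space of m x n matrices.
dim(Hom(k^3, k^4)) = 4 * 3 = 12

12


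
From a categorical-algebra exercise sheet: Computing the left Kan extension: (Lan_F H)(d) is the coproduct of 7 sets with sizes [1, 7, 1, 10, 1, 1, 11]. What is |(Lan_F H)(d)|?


Pointwise, the left Kan extension (Lan_F H)(d) is the colimit, indexed
by the comma category (F downarrow d), of H composed with the
projection (F downarrow d) -> C. Here that colimit is given
as a coproduct (disjoint union) of sets, so its cardinality is the
sum of the sizes of the summands.
Coproduct of sets with sizes: 1 + 7 + 1 + 10 + 1 + 1 + 11
= 32

32


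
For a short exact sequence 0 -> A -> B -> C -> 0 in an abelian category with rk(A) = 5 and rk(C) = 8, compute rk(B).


For a short exact sequence 0 -> A -> B -> C -> 0,
rank is additive: rank(B) = rank(A) + rank(C).
rank(B) = 5 + 8 = 13

13


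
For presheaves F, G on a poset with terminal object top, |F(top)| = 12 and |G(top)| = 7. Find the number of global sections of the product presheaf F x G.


Global sections of a presheaf on a poset with terminal top satisfy
Gamma(H) ~ H(top). Presheaves admit pointwise products, so
(F x G)(top) = F(top) x G(top) (Cartesian product).
|Gamma(F x G)| = |F(top)| * |G(top)| = 12 * 7 = 84.

84


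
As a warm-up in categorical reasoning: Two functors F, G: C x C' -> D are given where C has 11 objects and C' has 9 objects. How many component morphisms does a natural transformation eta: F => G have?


A natural transformation eta: F => G assigns one component morphism per
object of the domain category.
The domain is the product category C x C', so
|Ob(C x C')| = |Ob(C)| * |Ob(C')| = 11 * 9 = 99.
Therefore eta has 99 component morphisms.

99


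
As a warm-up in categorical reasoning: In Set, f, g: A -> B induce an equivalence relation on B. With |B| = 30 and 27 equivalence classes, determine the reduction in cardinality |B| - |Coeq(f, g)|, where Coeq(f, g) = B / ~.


The coequalizer Coeq(f, g) = B / ~ has one element per equivalence class.
|B| = 30, |Coeq(f, g)| = 27.
|B| - |Coeq(f, g)| = 30 - 27 = 3.

3


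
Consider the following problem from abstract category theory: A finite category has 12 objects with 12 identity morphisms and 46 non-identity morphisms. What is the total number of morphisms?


Each object has an identity morphism, giving 12 identities.
Adding the 46 non-identity morphisms:
Total = 12 + 46 = 58

58


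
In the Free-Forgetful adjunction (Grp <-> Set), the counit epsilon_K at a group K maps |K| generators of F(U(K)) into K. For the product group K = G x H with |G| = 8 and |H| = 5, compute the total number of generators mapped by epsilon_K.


The counit epsilon_K: F(U(K)) -> K of the Free-Forgetful adjunction
maps |K| generators of F(U(K)) into K. For K = G x H (the product group),
|G x H| = |G| * |H|.
Total generators mapped = 8 * 5 = 40.

40


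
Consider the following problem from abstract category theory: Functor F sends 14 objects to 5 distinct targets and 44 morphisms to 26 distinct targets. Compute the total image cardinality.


The image of F consists of distinct objects and distinct morphisms.
|Im(F)| on objects = 5
|Im(F)| on morphisms = 26
Total image cardinality = 5 + 26 = 31

31


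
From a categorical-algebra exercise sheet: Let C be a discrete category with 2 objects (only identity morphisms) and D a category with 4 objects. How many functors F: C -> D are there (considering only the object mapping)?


A functor from a discrete category C to D is determined by
where each object maps. Each of the 2 objects of C can map
to any of the 4 objects of D independently.
Number of functors = 4^2 = 16

16


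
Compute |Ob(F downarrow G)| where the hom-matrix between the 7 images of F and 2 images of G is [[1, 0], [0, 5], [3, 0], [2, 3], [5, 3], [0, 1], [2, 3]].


Objects of (F downarrow G) are triples (a, b, h: F(a)->G(b)).
The count equals the sum of all entries in the hom-matrix.
sum(row 0) = 1
sum(row 1) = 5
sum(row 2) = 3
sum(row 3) = 5
sum(row 4) = 8
sum(row 5) = 1
sum(row 6) = 5
Grand total = 28

28


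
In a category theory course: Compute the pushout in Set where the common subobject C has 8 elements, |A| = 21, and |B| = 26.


The pushout A +_C B identifies the images of C in A and B.
|A +_C B| = |A| + |B| - |C| (for injections).
= 21 + 26 - 8 = 39

39


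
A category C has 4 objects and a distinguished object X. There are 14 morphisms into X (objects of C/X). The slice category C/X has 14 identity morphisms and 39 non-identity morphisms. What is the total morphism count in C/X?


In the slice category C/X, objects are morphisms to X.
Identity morphisms: 14 (one per object of C/X).
Non-identity morphisms: 39.
Total = 14 + 39 = 53

53


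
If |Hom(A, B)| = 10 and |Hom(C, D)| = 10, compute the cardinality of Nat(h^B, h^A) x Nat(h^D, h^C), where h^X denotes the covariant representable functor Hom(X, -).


By the Yoneda lemma, Nat(h^B, h^A) is isomorphic to Hom(A, B),
so |Nat(h^B, h^A)| = |Hom(A, B)| and |Nat(h^D, h^C)| = |Hom(C, D)|.
|Hom(A, B)| = 10, |Hom(C, D)| = 10.
|Nat(h^B, h^A) x Nat(h^D, h^C)| = 10 * 10 = 100

100


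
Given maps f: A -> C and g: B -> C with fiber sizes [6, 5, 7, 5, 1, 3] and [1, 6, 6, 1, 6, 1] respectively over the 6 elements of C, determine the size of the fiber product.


The pullback A x_C B consists of pairs (a, b) with f(a) = g(b).
For each element c in C, the fiber product has |f^-1(c)| * |g^-1(c)| elements.
Summing over C: 6 * 1 + 5 * 6 + 7 * 6 + 5 * 1 + 1 * 6 + 3 * 1
= 6 + 30 + 42 + 5 + 6 + 3 = 92

92


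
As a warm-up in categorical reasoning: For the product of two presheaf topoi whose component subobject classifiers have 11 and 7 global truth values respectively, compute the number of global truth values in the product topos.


In a product of presheaf topoi E_1 x E_2, the subobject classifier
is Omega = Omega_1 x Omega_2 (componentwise), so
|Omega(top)| = |Omega_1(top_1)| * |Omega_2(top_2)|.
= 11 * 7 = 77.

77


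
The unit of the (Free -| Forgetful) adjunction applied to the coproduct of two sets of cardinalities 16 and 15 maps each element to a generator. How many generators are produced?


The unit eta_X: X -> U(F(X)) of the Free-Forgetful adjunction
maps each element of X to a generator of F(X). For X = S + T (disjoint
union in Set), |S + T| = |S| + |T|.
Total mappings = 16 + 15 = 31.

31


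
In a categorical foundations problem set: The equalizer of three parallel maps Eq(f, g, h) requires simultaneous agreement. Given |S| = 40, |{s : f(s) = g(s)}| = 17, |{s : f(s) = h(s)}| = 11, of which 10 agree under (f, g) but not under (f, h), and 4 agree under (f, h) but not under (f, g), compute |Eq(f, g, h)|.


Eq(f, g, h) is the triple-agreement set: points in S where all three
maps take the same value. Using inclusion-exclusion on the pairwise data:
Pair (f, g) agrees on 17 points; pair (f, h) on 11 points.
Points agreeing under (f, g) but not (f, h) = 10; under (f, h) but not (f, g) = 4.
Triple-agreement = agreement-in-(f, g) minus points that agree under (f, g) but not (f, h):
|Eq(f, g, h)| = 17 - 10 = 7
(cross-check via (f, h): 11 - 4 = 7.)

7


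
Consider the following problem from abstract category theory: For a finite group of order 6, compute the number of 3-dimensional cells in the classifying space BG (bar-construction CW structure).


In the bar-construction CW model of BG, the n-cells are indexed by
n-tuples [g_1|...|g_n] of non-identity elements of G (degenerate
simplices with some g_i = e do not contribute cells), so there are
(|G| - 1)^n n-cells.
For dim = 3 with |G| = 6:
cells = (6 - 1)^3 = 5^3 = 125

125


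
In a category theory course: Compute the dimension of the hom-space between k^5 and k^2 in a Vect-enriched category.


In Vect-enriched categories, Hom(k^n, k^m) is the space of m x n matrices.
dim(Hom(k^5, k^2)) = 2 * 5 = 10

10


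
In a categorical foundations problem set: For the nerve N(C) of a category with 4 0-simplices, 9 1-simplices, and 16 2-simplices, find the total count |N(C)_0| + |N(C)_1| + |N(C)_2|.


The 2-skeleton of the nerve N(C) consists of simplices in dimensions 0, 1, 2:
  |N(C)_0| = 4 (objects)
  |N(C)_1| = 9 (morphisms)
  |N(C)_2| = 16 (composable pairs)
Total = 4 + 9 + 16 = 29

29


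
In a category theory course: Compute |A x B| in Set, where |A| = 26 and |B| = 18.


In Set, the product A x B is the Cartesian product.
By the universal property, |A x B| = |A| * |B|.
|A x B| = 26 * 18 = 468

468


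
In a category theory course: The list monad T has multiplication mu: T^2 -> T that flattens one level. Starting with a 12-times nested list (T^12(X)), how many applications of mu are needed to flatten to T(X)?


Each application of mu: T^2 -> T removes one layer of nesting.
Starting at depth 12 (i.e., T^12(X)), we need to reach T(X).
Number of mu applications = 12 - 1 = 11

11


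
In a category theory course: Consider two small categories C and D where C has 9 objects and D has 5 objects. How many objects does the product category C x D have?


The product category C x D has objects that are pairs (c, d).
Number of pairs = |Ob(C)| * |Ob(D)| = 9 * 5 = 45

45


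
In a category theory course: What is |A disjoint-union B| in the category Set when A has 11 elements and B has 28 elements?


In Set, the coproduct A + B is the disjoint union.
|A + B| = |A| + |B| = 11 + 28 = 39

39


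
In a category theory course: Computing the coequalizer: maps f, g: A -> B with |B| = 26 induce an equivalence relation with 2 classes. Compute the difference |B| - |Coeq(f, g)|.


The coequalizer Coeq(f, g) = B / ~ has one element per equivalence class.
|B| = 26, |Coeq(f, g)| = 2.
|B| - |Coeq(f, g)| = 26 - 2 = 24.

24


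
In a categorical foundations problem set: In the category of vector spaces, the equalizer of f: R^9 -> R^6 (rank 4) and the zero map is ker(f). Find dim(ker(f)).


The equalizer of f and the zero map is ker(f).
By the rank-nullity theorem: dim(ker(f)) = dim(domain) - rank(f).
dim(ker(f)) = 9 - 4 = 5

5


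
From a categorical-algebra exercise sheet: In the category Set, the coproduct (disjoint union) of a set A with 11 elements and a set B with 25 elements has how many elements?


In Set, the coproduct A + B is the disjoint union.
|A + B| = |A| + |B| = 11 + 25 = 36

36


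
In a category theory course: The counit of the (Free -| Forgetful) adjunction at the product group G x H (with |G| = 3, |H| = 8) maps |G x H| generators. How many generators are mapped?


The counit epsilon_K: F(U(K)) -> K of the Free-Forgetful adjunction
maps |K| generators of F(U(K)) into K. For K = G x H (the product group),
|G x H| = |G| * |H|.
Total generators mapped = 3 * 8 = 24.

24


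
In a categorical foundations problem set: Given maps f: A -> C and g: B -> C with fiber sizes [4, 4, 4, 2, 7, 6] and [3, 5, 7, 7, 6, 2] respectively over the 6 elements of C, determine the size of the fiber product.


The pullback A x_C B consists of pairs (a, b) with f(a) = g(b).
For each element c in C, the fiber product has |f^-1(c)| * |g^-1(c)| elements.
Summing over C: 4 * 3 + 4 * 5 + 4 * 7 + 2 * 7 + 7 * 6 + 6 * 2
= 12 + 20 + 28 + 14 + 42 + 12 = 128

128


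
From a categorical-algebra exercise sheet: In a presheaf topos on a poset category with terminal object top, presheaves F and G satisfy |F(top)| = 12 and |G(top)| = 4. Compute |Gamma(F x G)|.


Global sections of a presheaf on a poset with terminal top satisfy
Gamma(H) ~ H(top). Presheaves admit pointwise products, so
(F x G)(top) = F(top) x G(top) (Cartesian product).
|Gamma(F x G)| = |F(top)| * |G(top)| = 12 * 4 = 48.

48


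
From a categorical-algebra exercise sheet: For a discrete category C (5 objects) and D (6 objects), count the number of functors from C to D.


A functor from a discrete category C to D is determined by
where each object maps. Each of the 5 objects of C can map
to any of the 6 objects of D independently.
Number of functors = 6^5 = 7776

7776


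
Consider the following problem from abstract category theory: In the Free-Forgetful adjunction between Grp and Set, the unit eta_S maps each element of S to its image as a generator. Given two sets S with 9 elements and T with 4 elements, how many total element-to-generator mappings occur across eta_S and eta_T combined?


The unit eta_X: X -> U(F(X)) of the Free-Forgetful adjunction
maps each element of X to a generator of F(X). For X = S + T (disjoint
union in Set), |S + T| = |S| + |T|.
Total mappings = 9 + 4 = 13.

13


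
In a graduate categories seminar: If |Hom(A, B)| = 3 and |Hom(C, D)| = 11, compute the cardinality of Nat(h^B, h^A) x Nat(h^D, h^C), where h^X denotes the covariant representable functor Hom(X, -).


By the Yoneda lemma, Nat(h^B, h^A) is isomorphic to Hom(A, B),
so |Nat(h^B, h^A)| = |Hom(A, B)| and |Nat(h^D, h^C)| = |Hom(C, D)|.
|Hom(A, B)| = 3, |Hom(C, D)| = 11.
|Nat(h^B, h^A) x Nat(h^D, h^C)| = 3 * 11 = 33

33


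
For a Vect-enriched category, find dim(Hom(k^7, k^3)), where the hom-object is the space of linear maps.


In Vect-enriched categories, Hom(k^n, k^m) is the space of m x n matrices.
dim(Hom(k^7, k^3)) = 3 * 7 = 21

21


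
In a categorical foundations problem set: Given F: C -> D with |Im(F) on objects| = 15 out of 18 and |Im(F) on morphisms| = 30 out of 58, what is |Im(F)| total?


The image of F consists of distinct objects and distinct morphisms.
|Im(F)| on objects = 15
|Im(F)| on morphisms = 30
Total image cardinality = 15 + 30 = 45

45


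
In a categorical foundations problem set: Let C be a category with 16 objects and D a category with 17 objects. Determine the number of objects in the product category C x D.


The product category C x D has objects that are pairs (c, d).
Number of pairs = |Ob(C)| * |Ob(D)| = 16 * 17 = 272

272


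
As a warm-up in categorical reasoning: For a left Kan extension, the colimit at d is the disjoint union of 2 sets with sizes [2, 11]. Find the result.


Pointwise, the left Kan extension (Lan_F H)(d) is the colimit, indexed
by the comma category (F downarrow d), of H composed with the
projection (F downarrow d) -> C. Here that colimit is given
as a coproduct (disjoint union) of sets, so its cardinality is the
sum of the sizes of the summands.
Coproduct of sets with sizes: 2 + 11
= 13

13


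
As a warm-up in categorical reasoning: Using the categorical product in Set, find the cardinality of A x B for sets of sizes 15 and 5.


In Set, the product A x B is the Cartesian product.
By the universal property, |A x B| = |A| * |B|.
|A x B| = 15 * 5 = 75

75


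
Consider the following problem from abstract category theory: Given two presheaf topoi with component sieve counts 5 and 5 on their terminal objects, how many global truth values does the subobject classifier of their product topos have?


In a product of presheaf topoi E_1 x E_2, the subobject classifier
is Omega = Omega_1 x Omega_2 (componentwise), so
|Omega(top)| = |Omega_1(top_1)| * |Omega_2(top_2)|.
= 5 * 5 = 25.

25


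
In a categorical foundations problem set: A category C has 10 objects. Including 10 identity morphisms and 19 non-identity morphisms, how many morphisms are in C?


Each object has an identity morphism, giving 10 identities.
Adding the 19 non-identity morphisms:
Total = 10 + 19 = 29

29


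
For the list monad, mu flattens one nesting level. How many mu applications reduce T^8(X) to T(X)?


Each application of mu: T^2 -> T removes one layer of nesting.
Starting at depth 8 (i.e., T^8(X)), we need to reach T(X).
Number of mu applications = 8 - 1 = 7

7


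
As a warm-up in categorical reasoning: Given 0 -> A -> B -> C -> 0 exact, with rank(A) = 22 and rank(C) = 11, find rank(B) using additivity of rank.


For a short exact sequence 0 -> A -> B -> C -> 0,
rank is additive: rank(B) = rank(A) + rank(C).
rank(B) = 22 + 11 = 33

33


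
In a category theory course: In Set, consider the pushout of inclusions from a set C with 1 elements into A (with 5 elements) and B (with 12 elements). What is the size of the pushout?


The pushout A +_C B identifies the images of C in A and B.
|A +_C B| = |A| + |B| - |C| (for injections).
= 5 + 12 - 1 = 16

16


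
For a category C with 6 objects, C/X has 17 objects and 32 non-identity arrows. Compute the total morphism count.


In the slice category C/X, objects are morphisms to X.
Identity morphisms: 17 (one per object of C/X).
Non-identity morphisms: 32.
Total = 17 + 32 = 49

49


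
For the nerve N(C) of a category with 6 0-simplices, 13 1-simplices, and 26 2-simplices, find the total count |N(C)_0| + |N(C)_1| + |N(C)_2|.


The 2-skeleton of the nerve N(C) consists of simplices in dimensions 0, 1, 2:
  |N(C)_0| = 6 (objects)
  |N(C)_1| = 13 (morphisms)
  |N(C)_2| = 26 (composable pairs)
Total = 6 + 13 + 26 = 45

45


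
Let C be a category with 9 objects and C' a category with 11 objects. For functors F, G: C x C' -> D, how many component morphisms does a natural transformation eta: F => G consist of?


A natural transformation eta: F => G assigns one component morphism per
object of the domain category.
The domain is the product category C x C', so
|Ob(C x C')| = |Ob(C)| * |Ob(C')| = 9 * 11 = 99.
Therefore eta has 99 component morphisms.

99


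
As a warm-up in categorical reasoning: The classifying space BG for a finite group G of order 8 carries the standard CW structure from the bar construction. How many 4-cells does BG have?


In the bar-construction CW model of BG, the n-cells are indexed by
n-tuples [g_1|...|g_n] of non-identity elements of G (degenerate
simplices with some g_i = e do not contribute cells), so there are
(|G| - 1)^n n-cells.
For dim = 4 with |G| = 8:
cells = (8 - 1)^4 = 7^4 = 2401

2401


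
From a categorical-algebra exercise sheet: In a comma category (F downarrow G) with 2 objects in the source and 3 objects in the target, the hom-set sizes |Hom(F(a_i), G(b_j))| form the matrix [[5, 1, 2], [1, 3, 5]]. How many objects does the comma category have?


Objects of (F downarrow G) are triples (a, b, h: F(a)->G(b)).
The count equals the sum of all entries in the hom-matrix.
sum(row 0) = 8
sum(row 1) = 9
Grand total = 17

17


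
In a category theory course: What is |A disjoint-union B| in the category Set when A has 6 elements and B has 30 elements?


In Set, the coproduct A + B is the disjoint union.
|A + B| = |A| + |B| = 6 + 30 = 36

36


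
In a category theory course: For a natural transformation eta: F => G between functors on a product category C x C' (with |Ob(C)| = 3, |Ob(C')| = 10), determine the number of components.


A natural transformation eta: F => G assigns one component morphism per
object of the domain category.
The domain is the product category C x C', so
|Ob(C x C')| = |Ob(C)| * |Ob(C')| = 3 * 10 = 30.
Therefore eta has 30 component morphisms.

30


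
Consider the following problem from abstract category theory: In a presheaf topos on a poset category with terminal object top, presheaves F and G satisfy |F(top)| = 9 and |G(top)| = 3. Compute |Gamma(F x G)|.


Global sections of a presheaf on a poset with terminal top satisfy
Gamma(H) ~ H(top). Presheaves admit pointwise products, so
(F x G)(top) = F(top) x G(top) (Cartesian product).
|Gamma(F x G)| = |F(top)| * |G(top)| = 9 * 3 = 27.

27


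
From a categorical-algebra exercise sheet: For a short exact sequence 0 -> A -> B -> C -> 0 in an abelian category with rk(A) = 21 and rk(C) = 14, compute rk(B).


For a short exact sequence 0 -> A -> B -> C -> 0,
rank is additive: rank(B) = rank(A) + rank(C).
rank(B) = 21 + 14 = 35

35


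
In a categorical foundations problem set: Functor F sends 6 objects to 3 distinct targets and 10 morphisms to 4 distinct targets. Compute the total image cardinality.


The image of F consists of distinct objects and distinct morphisms.
|Im(F)| on objects = 3
|Im(F)| on morphisms = 4
Total image cardinality = 3 + 4 = 7

7


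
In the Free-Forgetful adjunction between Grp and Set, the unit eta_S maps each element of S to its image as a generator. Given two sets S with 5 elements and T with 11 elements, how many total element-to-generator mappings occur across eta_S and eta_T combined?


The unit eta_X: X -> U(F(X)) of the Free-Forgetful adjunction
maps each element of X to a generator of F(X). For X = S + T (disjoint
union in Set), |S + T| = |S| + |T|.
Total mappings = 5 + 11 = 16.

16


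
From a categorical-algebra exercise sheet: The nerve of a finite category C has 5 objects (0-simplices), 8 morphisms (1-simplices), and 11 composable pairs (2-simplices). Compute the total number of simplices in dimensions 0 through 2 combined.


The 2-skeleton of the nerve N(C) consists of simplices in dimensions 0, 1, 2:
  |N(C)_0| = 5 (objects)
  |N(C)_1| = 8 (morphisms)
  |N(C)_2| = 11 (composable pairs)
Total = 5 + 8 + 11 = 24

24


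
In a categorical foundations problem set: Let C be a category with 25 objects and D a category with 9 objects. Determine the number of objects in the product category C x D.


The product category C x D has objects that are pairs (c, d).
Number of pairs = |Ob(C)| * |Ob(D)| = 25 * 9 = 225

225


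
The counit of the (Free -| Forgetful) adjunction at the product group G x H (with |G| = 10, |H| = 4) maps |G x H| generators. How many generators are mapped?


The counit epsilon_K: F(U(K)) -> K of the Free-Forgetful adjunction
maps |K| generators of F(U(K)) into K. For K = G x H (the product group),
|G x H| = |G| * |H|.
Total generators mapped = 10 * 4 = 40.

40


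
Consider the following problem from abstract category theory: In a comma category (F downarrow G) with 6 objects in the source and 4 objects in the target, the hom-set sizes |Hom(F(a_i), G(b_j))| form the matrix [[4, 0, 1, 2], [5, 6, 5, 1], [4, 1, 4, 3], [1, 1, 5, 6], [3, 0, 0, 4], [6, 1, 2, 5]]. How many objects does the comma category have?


Objects of (F downarrow G) are triples (a, b, h: F(a)->G(b)).
The count equals the sum of all entries in the hom-matrix.
sum(row 0) = 7
sum(row 1) = 17
sum(row 2) = 12
sum(row 3) = 13
sum(row 4) = 7
sum(row 5) = 14
Grand total = 70

70


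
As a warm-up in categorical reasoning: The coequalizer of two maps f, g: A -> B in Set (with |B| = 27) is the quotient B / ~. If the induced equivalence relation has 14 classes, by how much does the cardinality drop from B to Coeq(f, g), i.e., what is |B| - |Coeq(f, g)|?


The coequalizer Coeq(f, g) = B / ~ has one element per equivalence class.
|B| = 27, |Coeq(f, g)| = 14.
|B| - |Coeq(f, g)| = 27 - 14 = 13.

13


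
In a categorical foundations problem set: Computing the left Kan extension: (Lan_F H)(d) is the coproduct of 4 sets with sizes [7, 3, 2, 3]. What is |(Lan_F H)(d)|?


Pointwise, the left Kan extension (Lan_F H)(d) is the colimit, indexed
by the comma category (F downarrow d), of H composed with the
projection (F downarrow d) -> C. Here that colimit is given
as a coproduct (disjoint union) of sets, so its cardinality is the
sum of the sizes of the summands.
Coproduct of sets with sizes: 7 + 3 + 2 + 3
= 15

15


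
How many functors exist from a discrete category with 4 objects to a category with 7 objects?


A functor from a discrete category C to D is determined by
where each object maps. Each of the 4 objects of C can map
to any of the 7 objects of D independently.
Number of functors = 7^4 = 2401

2401


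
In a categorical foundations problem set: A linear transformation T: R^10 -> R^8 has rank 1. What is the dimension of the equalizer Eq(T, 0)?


The equalizer of f and the zero map is ker(f).
By the rank-nullity theorem: dim(ker(f)) = dim(domain) - rank(f).
dim(ker(f)) = 10 - 1 = 9

9


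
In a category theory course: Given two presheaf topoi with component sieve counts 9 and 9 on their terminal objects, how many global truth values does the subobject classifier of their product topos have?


In a product of presheaf topoi E_1 x E_2, the subobject classifier
is Omega = Omega_1 x Omega_2 (componentwise), so
|Omega(top)| = |Omega_1(top_1)| * |Omega_2(top_2)|.
= 9 * 9 = 81.

81


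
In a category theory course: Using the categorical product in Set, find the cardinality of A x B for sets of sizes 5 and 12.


In Set, the product A x B is the Cartesian product.
By the universal property, |A x B| = |A| * |B|.
|A x B| = 5 * 12 = 60

60


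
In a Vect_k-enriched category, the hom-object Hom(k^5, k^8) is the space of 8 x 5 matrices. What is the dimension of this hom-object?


In Vect-enriched categories, Hom(k^n, k^m) is the space of m x n matrices.
dim(Hom(k^5, k^8)) = 8 * 5 = 40

40


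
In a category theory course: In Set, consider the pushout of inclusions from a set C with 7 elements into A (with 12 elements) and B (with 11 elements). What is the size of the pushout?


The pushout A +_C B identifies the images of C in A and B.
|A +_C B| = |A| + |B| - |C| (for injections).
= 12 + 11 - 7 = 16

16


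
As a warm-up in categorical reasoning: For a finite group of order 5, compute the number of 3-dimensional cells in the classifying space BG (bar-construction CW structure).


In the bar-construction CW model of BG, the n-cells are indexed by
n-tuples [g_1|...|g_n] of non-identity elements of G (degenerate
simplices with some g_i = e do not contribute cells), so there are
(|G| - 1)^n n-cells.
For dim = 3 with |G| = 5:
cells = (5 - 1)^3 = 4^3 = 64

64


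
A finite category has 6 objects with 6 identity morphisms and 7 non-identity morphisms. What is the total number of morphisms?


Each object has an identity morphism, giving 6 identities.
Adding the 7 non-identity morphisms:
Total = 6 + 7 = 13

13


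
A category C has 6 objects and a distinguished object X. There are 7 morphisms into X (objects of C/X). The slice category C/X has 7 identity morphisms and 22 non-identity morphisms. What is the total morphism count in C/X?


In the slice category C/X, objects are morphisms to X.
Identity morphisms: 7 (one per object of C/X).
Non-identity morphisms: 22.
Total = 7 + 22 = 29

29


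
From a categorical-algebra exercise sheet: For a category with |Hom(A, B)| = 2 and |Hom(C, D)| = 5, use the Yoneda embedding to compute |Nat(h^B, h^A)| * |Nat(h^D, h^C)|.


By the Yoneda lemma, Nat(h^B, h^A) is isomorphic to Hom(A, B),
so |Nat(h^B, h^A)| = |Hom(A, B)| and |Nat(h^D, h^C)| = |Hom(C, D)|.
|Hom(A, B)| = 2, |Hom(C, D)| = 5.
|Nat(h^B, h^A) x Nat(h^D, h^C)| = 2 * 5 = 10

10


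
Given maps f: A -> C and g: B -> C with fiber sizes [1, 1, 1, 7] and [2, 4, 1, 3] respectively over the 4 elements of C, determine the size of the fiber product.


The pullback A x_C B consists of pairs (a, b) with f(a) = g(b).
For each element c in C, the fiber product has |f^-1(c)| * |g^-1(c)| elements.
Summing over C: 1 * 2 + 1 * 4 + 1 * 1 + 7 * 3
= 2 + 4 + 1 + 21 = 28

28


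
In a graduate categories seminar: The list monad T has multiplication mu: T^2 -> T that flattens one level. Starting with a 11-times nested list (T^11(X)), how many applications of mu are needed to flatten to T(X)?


Each application of mu: T^2 -> T removes one layer of nesting.
Starting at depth 11 (i.e., T^11(X)), we need to reach T(X).
Number of mu applications = 11 - 1 = 10

10


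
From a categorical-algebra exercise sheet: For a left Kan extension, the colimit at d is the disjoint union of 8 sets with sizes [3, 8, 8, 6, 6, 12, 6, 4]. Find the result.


Pointwise, the left Kan extension (Lan_F H)(d) is the colimit, indexed
by the comma category (F downarrow d), of H composed with the
projection (F downarrow d) -> C. Here that colimit is given
as a coproduct (disjoint union) of sets, so its cardinality is the
sum of the sizes of the summands.
Coproduct of sets with sizes: 3 + 8 + 8 + 6 + 6 + 12 + 6 + 4
= 53

53


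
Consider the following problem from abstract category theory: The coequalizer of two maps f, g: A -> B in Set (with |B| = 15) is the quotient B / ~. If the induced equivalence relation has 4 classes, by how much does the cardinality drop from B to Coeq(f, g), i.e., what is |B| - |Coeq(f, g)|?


The coequalizer Coeq(f, g) = B / ~ has one element per equivalence class.
|B| = 15, |Coeq(f, g)| = 4.
|B| - |Coeq(f, g)| = 15 - 4 = 11.

11


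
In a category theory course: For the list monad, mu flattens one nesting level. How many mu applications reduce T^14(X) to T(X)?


Each application of mu: T^2 -> T removes one layer of nesting.
Starting at depth 14 (i.e., T^14(X)), we need to reach T(X).
Number of mu applications = 14 - 1 = 13

13


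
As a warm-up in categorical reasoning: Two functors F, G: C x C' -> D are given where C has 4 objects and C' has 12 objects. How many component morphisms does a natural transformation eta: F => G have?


A natural transformation eta: F => G assigns one component morphism per
object of the domain category.
The domain is the product category C x C', so
|Ob(C x C')| = |Ob(C)| * |Ob(C')| = 4 * 12 = 48.
Therefore eta has 48 component morphisms.

48


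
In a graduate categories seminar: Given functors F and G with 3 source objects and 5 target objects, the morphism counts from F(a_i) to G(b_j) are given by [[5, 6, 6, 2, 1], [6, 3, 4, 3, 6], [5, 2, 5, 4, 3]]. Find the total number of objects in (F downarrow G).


Objects of (F downarrow G) are triples (a, b, h: F(a)->G(b)).
The count equals the sum of all entries in the hom-matrix.
sum(row 0) = 20
sum(row 1) = 22
sum(row 2) = 19
Grand total = 61

61


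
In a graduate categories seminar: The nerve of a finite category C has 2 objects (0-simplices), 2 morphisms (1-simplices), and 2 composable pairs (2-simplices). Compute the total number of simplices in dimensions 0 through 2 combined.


The 2-skeleton of the nerve N(C) consists of simplices in dimensions 0, 1, 2:
  |N(C)_0| = 2 (objects)
  |N(C)_1| = 2 (morphisms)
  |N(C)_2| = 2 (composable pairs)
Total = 2 + 2 + 2 = 6

6


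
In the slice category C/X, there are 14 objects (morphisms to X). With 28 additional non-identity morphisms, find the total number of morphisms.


In the slice category C/X, objects are morphisms to X.
Identity morphisms: 14 (one per object of C/X).
Non-identity morphisms: 28.
Total = 14 + 28 = 42

42


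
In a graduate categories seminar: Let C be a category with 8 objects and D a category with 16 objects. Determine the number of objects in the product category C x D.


The product category C x D has objects that are pairs (c, d).
Number of pairs = |Ob(C)| * |Ob(D)| = 8 * 16 = 128

128


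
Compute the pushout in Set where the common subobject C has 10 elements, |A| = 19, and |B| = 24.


The pushout A +_C B identifies the images of C in A and B.
|A +_C B| = |A| + |B| - |C| (for injections).
= 19 + 24 - 10 = 33

33


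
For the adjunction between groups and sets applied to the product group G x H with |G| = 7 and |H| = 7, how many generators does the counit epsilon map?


The counit epsilon_K: F(U(K)) -> K of the Free-Forgetful adjunction
maps |K| generators of F(U(K)) into K. For K = G x H (the product group),
|G x H| = |G| * |H|.
Total generators mapped = 7 * 7 = 49.

49


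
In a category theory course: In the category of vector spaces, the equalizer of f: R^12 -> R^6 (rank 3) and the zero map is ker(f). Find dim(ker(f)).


The equalizer of f and the zero map is ker(f).
By the rank-nullity theorem: dim(ker(f)) = dim(domain) - rank(f).
dim(ker(f)) = 12 - 3 = 9

9


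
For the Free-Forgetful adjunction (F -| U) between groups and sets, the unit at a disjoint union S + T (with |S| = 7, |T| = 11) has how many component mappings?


The unit eta_X: X -> U(F(X)) of the Free-Forgetful adjunction
maps each element of X to a generator of F(X). For X = S + T (disjoint
union in Set), |S + T| = |S| + |T|.
Total mappings = 7 + 11 = 18.

18


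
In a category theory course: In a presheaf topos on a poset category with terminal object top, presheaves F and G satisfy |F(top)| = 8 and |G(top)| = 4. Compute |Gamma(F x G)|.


Global sections of a presheaf on a poset with terminal top satisfy
Gamma(H) ~ H(top). Presheaves admit pointwise products, so
(F x G)(top) = F(top) x G(top) (Cartesian product).
|Gamma(F x G)| = |F(top)| * |G(top)| = 8 * 4 = 32.

32


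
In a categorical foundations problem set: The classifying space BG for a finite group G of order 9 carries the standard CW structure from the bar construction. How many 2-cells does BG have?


In the bar-construction CW model of BG, the n-cells are indexed by
n-tuples [g_1|...|g_n] of non-identity elements of G (degenerate
simplices with some g_i = e do not contribute cells), so there are
(|G| - 1)^n n-cells.
For dim = 2 with |G| = 9:
cells = (9 - 1)^2 = 8^2 = 64

64


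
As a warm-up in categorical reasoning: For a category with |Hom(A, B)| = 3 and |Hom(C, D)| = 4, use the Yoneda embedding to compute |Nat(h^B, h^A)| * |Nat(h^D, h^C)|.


By the Yoneda lemma, Nat(h^B, h^A) is isomorphic to Hom(A, B),
so |Nat(h^B, h^A)| = |Hom(A, B)| and |Nat(h^D, h^C)| = |Hom(C, D)|.
|Hom(A, B)| = 3, |Hom(C, D)| = 4.
|Nat(h^B, h^A) x Nat(h^D, h^C)| = 3 * 4 = 12

12


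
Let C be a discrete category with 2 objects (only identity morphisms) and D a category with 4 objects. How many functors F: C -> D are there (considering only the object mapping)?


A functor from a discrete category C to D is determined by
where each object maps. Each of the 2 objects of C can map
to any of the 4 objects of D independently.
Number of functors = 4^2 = 16

16


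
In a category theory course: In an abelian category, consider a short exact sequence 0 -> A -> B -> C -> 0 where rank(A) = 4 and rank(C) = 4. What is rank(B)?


For a short exact sequence 0 -> A -> B -> C -> 0,
rank is additive: rank(B) = rank(A) + rank(C).
rank(B) = 4 + 4 = 8

8


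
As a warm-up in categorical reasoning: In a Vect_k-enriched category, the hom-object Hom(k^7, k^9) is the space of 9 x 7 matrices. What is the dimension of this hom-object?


In Vect-enriched categories, Hom(k^n, k^m) is the space of m x n matrices.
dim(Hom(k^7, k^9)) = 9 * 7 = 63

63


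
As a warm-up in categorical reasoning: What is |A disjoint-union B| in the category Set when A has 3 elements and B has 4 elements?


In Set, the coproduct A + B is the disjoint union.
|A + B| = |A| + |B| = 3 + 4 = 7

7


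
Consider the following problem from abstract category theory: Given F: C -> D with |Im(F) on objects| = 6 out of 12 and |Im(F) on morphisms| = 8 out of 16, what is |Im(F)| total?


The image of F consists of distinct objects and distinct morphisms.
|Im(F)| on objects = 6
|Im(F)| on morphisms = 8
Total image cardinality = 6 + 8 = 14

14


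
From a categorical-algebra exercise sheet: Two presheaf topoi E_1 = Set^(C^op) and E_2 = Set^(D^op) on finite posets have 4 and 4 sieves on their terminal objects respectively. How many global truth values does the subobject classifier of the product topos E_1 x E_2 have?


In a product of presheaf topoi E_1 x E_2, the subobject classifier
is Omega = Omega_1 x Omega_2 (componentwise), so
|Omega(top)| = |Omega_1(top_1)| * |Omega_2(top_2)|.
= 4 * 4 = 16.

16


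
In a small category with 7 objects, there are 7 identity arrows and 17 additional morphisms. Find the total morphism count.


Each object has an identity morphism, giving 7 identities.
Adding the 17 non-identity morphisms:
Total = 7 + 17 = 24

24


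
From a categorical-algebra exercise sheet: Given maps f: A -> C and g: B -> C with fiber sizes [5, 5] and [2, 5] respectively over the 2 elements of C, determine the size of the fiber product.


The pullback A x_C B consists of pairs (a, b) with f(a) = g(b).
For each element c in C, the fiber product has |f^-1(c)| * |g^-1(c)| elements.
Summing over C: 5 * 2 + 5 * 5
= 10 + 25 = 35

35


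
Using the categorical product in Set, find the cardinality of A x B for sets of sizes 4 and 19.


In Set, the product A x B is the Cartesian product.
By the universal property, |A x B| = |A| * |B|.
|A x B| = 4 * 19 = 76

76


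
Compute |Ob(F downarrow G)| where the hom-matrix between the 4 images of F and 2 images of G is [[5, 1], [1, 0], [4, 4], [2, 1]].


Objects of (F downarrow G) are triples (a, b, h: F(a)->G(b)).
The count equals the sum of all entries in the hom-matrix.
sum(row 0) = 6
sum(row 1) = 1
sum(row 2) = 8
sum(row 3) = 3
Grand total = 18

18


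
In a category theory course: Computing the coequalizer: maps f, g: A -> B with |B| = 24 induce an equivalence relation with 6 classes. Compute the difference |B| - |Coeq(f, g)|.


The coequalizer Coeq(f, g) = B / ~ has one element per equivalence class.
|B| = 24, |Coeq(f, g)| = 6.
|B| - |Coeq(f, g)| = 24 - 6 = 18.

18


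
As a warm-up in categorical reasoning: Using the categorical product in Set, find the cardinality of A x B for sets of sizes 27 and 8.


In Set, the product A x B is the Cartesian product.
By the universal property, |A x B| = |A| * |B|.
|A x B| = 27 * 8 = 216

216


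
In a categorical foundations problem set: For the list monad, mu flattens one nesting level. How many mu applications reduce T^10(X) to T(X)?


Each application of mu: T^2 -> T removes one layer of nesting.
Starting at depth 10 (i.e., T^10(X)), we need to reach T(X).
Number of mu applications = 10 - 1 = 9

9


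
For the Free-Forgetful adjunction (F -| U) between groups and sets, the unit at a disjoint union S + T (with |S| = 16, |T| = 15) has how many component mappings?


The unit eta_X: X -> U(F(X)) of the Free-Forgetful adjunction
maps each element of X to a generator of F(X). For X = S + T (disjoint
union in Set), |S + T| = |S| + |T|.
Total mappings = 16 + 15 = 31.

31


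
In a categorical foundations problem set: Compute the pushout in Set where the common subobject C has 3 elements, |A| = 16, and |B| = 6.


The pushout A +_C B identifies the images of C in A and B.
|A +_C B| = |A| + |B| - |C| (for injections).
= 16 + 6 - 3 = 19

19
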